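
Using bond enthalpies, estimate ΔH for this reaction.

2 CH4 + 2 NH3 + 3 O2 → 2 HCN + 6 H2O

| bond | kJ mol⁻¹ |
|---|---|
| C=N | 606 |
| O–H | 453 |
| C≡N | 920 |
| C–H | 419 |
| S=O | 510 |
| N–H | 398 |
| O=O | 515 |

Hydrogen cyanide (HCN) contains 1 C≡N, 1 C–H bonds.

ΔH ≈ −829 kJ

Bonds broken (reactants):
  C–H: 8 × 419 = 3352
  N–H: 6 × 398 = 2388
  O=O: 3 × 515 = 1545
  Σ(broken) = 7285 kJ
Bonds formed (products):
  C≡N: 2 × 920 = 1840
  C–H: 2 × 419 = 838
  O–H: 12 × 453 = 5436
  Σ(formed) = 8114 kJ
ΔH = Σ(broken) − Σ(formed) = 7285 − 8114 = −829 kJ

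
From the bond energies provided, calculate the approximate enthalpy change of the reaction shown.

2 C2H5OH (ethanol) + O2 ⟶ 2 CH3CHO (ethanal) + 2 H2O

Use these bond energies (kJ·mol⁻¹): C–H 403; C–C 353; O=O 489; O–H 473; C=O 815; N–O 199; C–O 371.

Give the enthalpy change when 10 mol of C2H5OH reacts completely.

ΔH = −2695 kJ

Bonds broken (reactants):
  C–C: 2 × 353 = 706
  C–H: 10 × 403 = 4030
  C–O: 2 × 371 = 742
  O–H: 2 × 473 = 946
  O=O: 1 × 489 = 489
  Σ(broken) = 6913 kJ
Bonds formed (products):
  C–C: 2 × 353 = 706
  C–H: 8 × 403 = 3224
  C=O: 2 × 815 = 1630
  O–H: 4 × 473 = 1892
  Σ(formed) = 7452 kJ
ΔH = Σ(broken) − Σ(formed) = 6913 − 7452 = −539 kJ
For 5× the reaction as written: 5 × (−539) = −2695 kJ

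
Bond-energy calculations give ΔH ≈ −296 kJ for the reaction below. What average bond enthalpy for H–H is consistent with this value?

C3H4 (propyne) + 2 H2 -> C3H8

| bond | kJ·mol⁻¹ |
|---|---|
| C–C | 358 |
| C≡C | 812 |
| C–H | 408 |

D(H–H) ≈ 441 kJ/mol

Let D be the H–H bond energy.
Σ(broken) = 1×812 + 1×358 + 4×408 + 2×D = 2802 + 2D
Σ(formed) = 2×358 + 8×408 = 3980
ΔH = Σ(broken) − Σ(formed) = (2802 + 2D) − (3980) = −1178 + 2D
Setting this equal to −296 kJ gives 2D = 882, so D = 441 kJ/mol.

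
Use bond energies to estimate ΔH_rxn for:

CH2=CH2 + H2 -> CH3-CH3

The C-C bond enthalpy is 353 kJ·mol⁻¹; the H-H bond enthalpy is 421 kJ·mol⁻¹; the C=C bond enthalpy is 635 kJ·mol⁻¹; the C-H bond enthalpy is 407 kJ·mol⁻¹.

Bonds broken (reactants):
  C-H: 4 × 407 = 1628
  C=C: 1 × 635 = 635
  H-H: 1 × 421 = 421
  Σ(broken) = 2684 kJ
Bonds formed (products):
  C-C: 1 × 353 = 353
  C-H: 6 × 407 = 2442
  Σ(formed) = 2795 kJ
ΔH = Σ(broken) − Σ(formed) = 2684 − 2795 = −111 kJ

ΔH ≈ −111 kJ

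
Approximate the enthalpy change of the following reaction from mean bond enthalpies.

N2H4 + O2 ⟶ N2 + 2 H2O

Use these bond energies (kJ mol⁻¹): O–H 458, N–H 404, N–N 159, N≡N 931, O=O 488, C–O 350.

Bonds broken (reactants):
  N–H: 4 × 404 = 1616
  N–N: 1 × 159 = 159
  O=O: 1 × 488 = 488
  Σ(broken) = 2263 kJ
Bonds formed (products):
  N≡N: 1 × 931 = 931
  O–H: 4 × 458 = 1832
  Σ(formed) = 2763 kJ
ΔH = Σ(broken) − Σ(formed) = 2263 − 2763 = −500 kJ

ΔH ≈ −500 kJ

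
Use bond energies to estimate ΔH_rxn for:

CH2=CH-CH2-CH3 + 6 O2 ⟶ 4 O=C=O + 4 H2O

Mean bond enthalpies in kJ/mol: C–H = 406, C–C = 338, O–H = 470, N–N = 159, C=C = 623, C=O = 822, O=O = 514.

Bonds broken (reactants):
  C–C: 2 × 338 = 676
  C–H: 8 × 406 = 3248
  C=C: 1 × 623 = 623
  O=O: 6 × 514 = 3084
  Σ(broken) = 7631 kJ
Bonds formed (products):
  C=O: 8 × 822 = 6576
  O–H: 8 × 470 = 3760
  Σ(formed) = 10336 kJ
ΔH = Σ(broken) − Σ(formed) = 7631 − 10336 = −2705 kJ

ΔH ≈ −2705 kJ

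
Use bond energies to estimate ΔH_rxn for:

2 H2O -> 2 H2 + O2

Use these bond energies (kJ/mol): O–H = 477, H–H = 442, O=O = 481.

ΔH ≈ +543 kJ

Bonds broken (reactants):
  O–H: 4 × 477 = 1908
  Σ(broken) = 1908 kJ
Bonds formed (products):
  H–H: 2 × 442 = 884
  O=O: 1 × 481 = 481
  Σ(formed) = 1365 kJ
ΔH = Σ(broken) − Σ(formed) = 1908 − 1365 = +543 kJ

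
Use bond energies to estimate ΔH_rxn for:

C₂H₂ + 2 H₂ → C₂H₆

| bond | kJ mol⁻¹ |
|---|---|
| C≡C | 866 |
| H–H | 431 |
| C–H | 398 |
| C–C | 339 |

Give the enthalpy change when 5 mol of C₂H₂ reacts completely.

ΔH = −1015 kJ

Bonds broken (reactants):
  C≡C: 1 × 866 = 866
  C–H: 2 × 398 = 796
  H–H: 2 × 431 = 862
  Σ(broken) = 2524 kJ
Bonds formed (products):
  C–C: 1 × 339 = 339
  C–H: 6 × 398 = 2388
  Σ(formed) = 2727 kJ
ΔH = Σ(broken) − Σ(formed) = 2524 − 2727 = −203 kJ
For 5× the reaction as written: 5 × (−203) = −1015 kJ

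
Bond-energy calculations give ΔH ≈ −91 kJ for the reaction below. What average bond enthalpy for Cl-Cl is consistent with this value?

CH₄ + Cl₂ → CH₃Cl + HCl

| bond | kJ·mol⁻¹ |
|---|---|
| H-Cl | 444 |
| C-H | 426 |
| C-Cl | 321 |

Let D be the Cl-Cl bond energy.
Σ(broken) = 4×426 + 1×D = 1704 + D
Σ(formed) = 1×321 + 3×426 + 1×444 = 2043
ΔH = Σ(broken) − Σ(formed) = (1704 + D) − (2043) = −339 + D
Setting this equal to −91 kJ gives D = 248 kJ/mol.

D(Cl-Cl) ≈ 248 kJ/mol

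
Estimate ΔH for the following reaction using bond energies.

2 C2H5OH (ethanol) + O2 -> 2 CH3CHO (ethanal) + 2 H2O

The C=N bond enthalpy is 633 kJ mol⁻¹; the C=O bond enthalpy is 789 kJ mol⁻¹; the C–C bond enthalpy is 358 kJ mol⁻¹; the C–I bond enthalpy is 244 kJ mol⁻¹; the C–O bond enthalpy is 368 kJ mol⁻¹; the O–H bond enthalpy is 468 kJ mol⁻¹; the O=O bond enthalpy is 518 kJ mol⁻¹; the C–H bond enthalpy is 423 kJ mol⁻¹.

Bonds broken (reactants):
  C–C: 2 × 358 = 716
  C–H: 10 × 423 = 4230
  C–O: 2 × 368 = 736
  O–H: 2 × 468 = 936
  O=O: 1 × 518 = 518
  Σ(broken) = 7136 kJ
Bonds formed (products):
  C–C: 2 × 358 = 716
  C–H: 8 × 423 = 3384
  C=O: 2 × 789 = 1578
  O–H: 4 × 468 = 1872
  Σ(formed) = 7550 kJ
ΔH = Σ(broken) − Σ(formed) = 7136 − 7550 = −414 kJ

ΔH ≈ −414 kJ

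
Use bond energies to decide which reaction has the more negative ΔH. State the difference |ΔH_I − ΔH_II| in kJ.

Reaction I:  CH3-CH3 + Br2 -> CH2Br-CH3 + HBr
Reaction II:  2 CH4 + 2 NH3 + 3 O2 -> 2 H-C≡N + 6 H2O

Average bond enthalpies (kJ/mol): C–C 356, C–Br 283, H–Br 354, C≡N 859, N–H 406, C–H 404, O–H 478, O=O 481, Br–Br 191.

Reaction II, by 1109 kJ

Reaction I:
  Bonds broken (reactants):
    Br–Br: 1 × 191 = 191
    C–C: 1 × 356 = 356
    C–H: 6 × 404 = 2424
    Σ(broken) = 2971 kJ
  Bonds formed (products):
    C–Br: 1 × 283 = 283
    C–C: 1 × 356 = 356
    C–H: 5 × 404 = 2020
    H–Br: 1 × 354 = 354
    Σ(formed) = 3013 kJ
  ΔH_I = 2971 − 3013 = −42 kJ
Reaction II:
  Bonds broken (reactants):
    C–H: 8 × 404 = 3232
    N–H: 6 × 406 = 2436
    O=O: 3 × 481 = 1443
    Σ(broken) = 7111 kJ
  Bonds formed (products):
    C≡N: 2 × 859 = 1718
    C–H: 2 × 404 = 808
    O–H: 12 × 478 = 5736
    Σ(formed) = 8262 kJ
  ΔH_II = 7111 − 8262 = −1151 kJ
ΔH_I − ΔH_II = +1109 kJ, so reaction II has the more negative ΔH; |ΔH_I − ΔH_II| = 1109 kJ.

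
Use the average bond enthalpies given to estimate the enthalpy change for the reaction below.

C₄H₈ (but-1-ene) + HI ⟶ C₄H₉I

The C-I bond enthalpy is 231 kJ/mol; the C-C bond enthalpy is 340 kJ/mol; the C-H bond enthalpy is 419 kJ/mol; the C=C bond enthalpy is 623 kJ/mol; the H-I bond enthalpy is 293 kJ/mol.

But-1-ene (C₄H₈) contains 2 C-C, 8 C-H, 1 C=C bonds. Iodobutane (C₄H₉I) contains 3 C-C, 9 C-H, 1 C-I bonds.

ΔH ≈ −74 kJ

Bonds broken (reactants):
  C-C: 2 × 340 = 680
  C-H: 8 × 419 = 3352
  C=C: 1 × 623 = 623
  H-I: 1 × 293 = 293
  Σ(broken) = 4948 kJ
Bonds formed (products):
  C-C: 3 × 340 = 1020
  C-H: 9 × 419 = 3771
  C-I: 1 × 231 = 231
  Σ(formed) = 5022 kJ
ΔH = Σ(broken) − Σ(formed) = 4948 − 5022 = −74 kJ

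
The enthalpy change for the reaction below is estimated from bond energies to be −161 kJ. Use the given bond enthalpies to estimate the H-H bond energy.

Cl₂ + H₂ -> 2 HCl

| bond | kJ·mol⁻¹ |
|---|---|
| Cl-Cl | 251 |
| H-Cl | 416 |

D(H-H) ≈ 420 kJ/mol

Let D be the H-H bond energy.
Σ(broken) = 1×251 + 1×D = 251 + D
Σ(formed) = 2×416 = 832
ΔH = Σ(broken) − Σ(formed) = (251 + D) − (832) = −581 + D
Setting this equal to −161 kJ gives D = 420 kJ/mol.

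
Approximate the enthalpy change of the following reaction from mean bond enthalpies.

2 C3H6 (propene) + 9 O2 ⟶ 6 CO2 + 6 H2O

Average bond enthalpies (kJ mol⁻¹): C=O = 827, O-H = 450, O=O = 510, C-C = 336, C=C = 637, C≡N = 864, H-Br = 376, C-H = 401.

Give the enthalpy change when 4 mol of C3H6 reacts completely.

Bonds broken (reactants):
  C-C: 2 × 336 = 672
  C-H: 12 × 401 = 4812
  C=C: 2 × 637 = 1274
  O=O: 9 × 510 = 4590
  Σ(broken) = 11348 kJ
Bonds formed (products):
  C=O: 12 × 827 = 9924
  O-H: 12 × 450 = 5400
  Σ(formed) = 15324 kJ
ΔH = Σ(broken) − Σ(formed) = 11348 − 15324 = −3976 kJ
For 2× the reaction as written: 2 × (−3976) = −7952 kJ

ΔH = −7952 kJ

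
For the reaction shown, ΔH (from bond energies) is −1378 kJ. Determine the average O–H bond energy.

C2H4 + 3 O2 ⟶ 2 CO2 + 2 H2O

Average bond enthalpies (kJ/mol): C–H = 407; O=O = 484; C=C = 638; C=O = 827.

D(O–H) ≈ 447 kJ/mol

Let D be the O–H bond energy.
Σ(broken) = 4×407 + 1×638 + 3×484 = 3718
Σ(formed) = 4×827 + 4×D = 3308 + 4D
ΔH = Σ(broken) − Σ(formed) = (3718) − (3308 + 4D) = +410 − 4D
Setting this equal to −1378 kJ gives 4D = 1788, so D = 447 kJ/mol.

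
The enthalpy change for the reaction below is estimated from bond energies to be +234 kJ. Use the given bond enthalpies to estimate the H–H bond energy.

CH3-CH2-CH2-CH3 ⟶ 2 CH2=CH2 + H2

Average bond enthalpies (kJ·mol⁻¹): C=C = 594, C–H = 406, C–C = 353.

D(H–H) ≈ 449 kJ/mol

Let D be the H–H bond energy.
Σ(broken) = 3×353 + 10×406 = 5119
Σ(formed) = 8×406 + 2×594 + 1×D = 4436 + D
ΔH = Σ(broken) − Σ(formed) = (5119) − (4436 + D) = +683 − D
Setting this equal to +234 kJ gives D = 449 kJ/mol.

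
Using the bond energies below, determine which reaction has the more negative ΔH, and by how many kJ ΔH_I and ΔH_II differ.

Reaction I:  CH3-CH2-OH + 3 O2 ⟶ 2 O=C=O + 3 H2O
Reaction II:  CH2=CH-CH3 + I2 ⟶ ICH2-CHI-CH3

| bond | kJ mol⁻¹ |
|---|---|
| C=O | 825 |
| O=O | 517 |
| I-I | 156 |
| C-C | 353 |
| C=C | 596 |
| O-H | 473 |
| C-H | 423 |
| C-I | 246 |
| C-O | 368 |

Reaction I:
  Bonds broken (reactants):
    C-C: 1 × 353 = 353
    C-H: 5 × 423 = 2115
    C-O: 1 × 368 = 368
    O-H: 1 × 473 = 473
    O=O: 3 × 517 = 1551
    Σ(broken) = 4860 kJ
  Bonds formed (products):
    C=O: 4 × 825 = 3300
    O-H: 6 × 473 = 2838
    Σ(formed) = 6138 kJ
  ΔH_I = 4860 − 6138 = −1278 kJ
Reaction II:
  Bonds broken (reactants):
    C-C: 1 × 353 = 353
    C-H: 6 × 423 = 2538
    C=C: 1 × 596 = 596
    I-I: 1 × 156 = 156
    Σ(broken) = 3643 kJ
  Bonds formed (products):
    C-C: 2 × 353 = 706
    C-H: 6 × 423 = 2538
    C-I: 2 × 246 = 492
    Σ(formed) = 3736 kJ
  ΔH_II = 3643 − 3736 = −93 kJ
ΔH_I − ΔH_II = −1185 kJ, so reaction I has the more negative ΔH; |ΔH_I − ΔH_II| = 1185 kJ.

Reaction I, by 1185 kJ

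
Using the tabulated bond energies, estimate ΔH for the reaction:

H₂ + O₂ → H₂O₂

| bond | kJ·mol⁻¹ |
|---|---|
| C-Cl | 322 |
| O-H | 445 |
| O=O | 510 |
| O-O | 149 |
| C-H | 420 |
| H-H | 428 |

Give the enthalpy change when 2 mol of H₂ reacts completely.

Bonds broken (reactants):
  H-H: 1 × 428 = 428
  O=O: 1 × 510 = 510
  Σ(broken) = 938 kJ
Bonds formed (products):
  O-H: 2 × 445 = 890
  O-O: 1 × 149 = 149
  Σ(formed) = 1039 kJ
ΔH = Σ(broken) − Σ(formed) = 938 − 1039 = −101 kJ
For 2× the reaction as written: 2 × (−101) = −202 kJ

ΔH = −202 kJ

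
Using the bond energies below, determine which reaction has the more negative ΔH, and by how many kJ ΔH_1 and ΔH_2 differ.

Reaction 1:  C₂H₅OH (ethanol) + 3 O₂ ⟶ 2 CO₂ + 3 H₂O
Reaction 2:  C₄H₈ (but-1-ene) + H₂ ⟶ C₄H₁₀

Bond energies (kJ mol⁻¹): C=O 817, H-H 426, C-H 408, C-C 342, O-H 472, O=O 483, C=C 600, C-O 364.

Reaction 1:
  Bonds broken (reactants):
    C-C: 1 × 342 = 342
    C-H: 5 × 408 = 2040
    C-O: 1 × 364 = 364
    O-H: 1 × 472 = 472
    O=O: 3 × 483 = 1449
    Σ(broken) = 4667 kJ
  Bonds formed (products):
    C=O: 4 × 817 = 3268
    O-H: 6 × 472 = 2832
    Σ(formed) = 6100 kJ
  ΔH_1 = 4667 − 6100 = −1433 kJ
Reaction 2:
  Bonds broken (reactants):
    C-C: 2 × 342 = 684
    C-H: 8 × 408 = 3264
    C=C: 1 × 600 = 600
    H-H: 1 × 426 = 426
    Σ(broken) = 4974 kJ
  Bonds formed (products):
    C-C: 3 × 342 = 1026
    C-H: 10 × 408 = 4080
    Σ(formed) = 5106 kJ
  ΔH_2 = 4974 − 5106 = −132 kJ
ΔH_1 − ΔH_2 = −1301 kJ, so reaction 1 has the more negative ΔH; |ΔH_1 − ΔH_2| = 1301 kJ.

Reaction 1, by 1301 kJ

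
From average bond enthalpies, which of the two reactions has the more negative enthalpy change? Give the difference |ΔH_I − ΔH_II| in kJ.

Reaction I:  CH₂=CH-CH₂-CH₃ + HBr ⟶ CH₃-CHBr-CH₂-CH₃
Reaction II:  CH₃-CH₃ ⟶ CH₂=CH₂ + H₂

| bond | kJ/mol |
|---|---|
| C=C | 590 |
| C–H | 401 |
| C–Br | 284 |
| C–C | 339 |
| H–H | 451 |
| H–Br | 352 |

Reaction I, by 182 kJ

Reaction I:
  Bonds broken (reactants):
    C–C: 2 × 339 = 678
    C–H: 8 × 401 = 3208
    C=C: 1 × 590 = 590
    H–Br: 1 × 352 = 352
    Σ(broken) = 4828 kJ
  Bonds formed (products):
    C–Br: 1 × 284 = 284
    C–C: 3 × 339 = 1017
    C–H: 9 × 401 = 3609
    Σ(formed) = 4910 kJ
  ΔH_I = 4828 − 4910 = −82 kJ
Reaction II:
  Bonds broken (reactants):
    C–C: 1 × 339 = 339
    C–H: 6 × 401 = 2406
    Σ(broken) = 2745 kJ
  Bonds formed (products):
    C–H: 4 × 401 = 1604
    C=C: 1 × 590 = 590
    H–H: 1 × 451 = 451
    Σ(formed) = 2645 kJ
  ΔH_II = 2745 − 2645 = +100 kJ
ΔH_I − ΔH_II = −182 kJ, so reaction I has the more negative ΔH; |ΔH_I − ΔH_II| = 182 kJ.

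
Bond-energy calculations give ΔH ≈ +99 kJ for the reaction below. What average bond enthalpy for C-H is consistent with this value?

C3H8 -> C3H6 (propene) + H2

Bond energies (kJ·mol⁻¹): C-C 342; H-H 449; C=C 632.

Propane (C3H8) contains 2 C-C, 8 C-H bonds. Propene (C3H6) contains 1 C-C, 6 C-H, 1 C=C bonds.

D(C-H) ≈ 419 kJ/mol

Let D be the C-H bond energy.
Σ(broken) = 2×342 + 8×D = 684 + 8D
Σ(formed) = 1×342 + 6×D + 1×632 + 1×449 = 1423 + 6D
ΔH = Σ(broken) − Σ(formed) = (684 + 8D) − (1423 + 6D) = −739 + 2D
Setting this equal to +99 kJ gives 2D = 838, so D = 419 kJ/mol.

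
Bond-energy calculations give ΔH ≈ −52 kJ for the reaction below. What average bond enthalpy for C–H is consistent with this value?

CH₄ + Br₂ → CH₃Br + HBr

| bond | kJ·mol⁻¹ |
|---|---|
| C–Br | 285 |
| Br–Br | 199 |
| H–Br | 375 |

D(C–H) ≈ 409 kJ/mol

Let D be the C–H bond energy.
Σ(broken) = 1×199 + 4×D = 199 + 4D
Σ(formed) = 1×285 + 3×D + 1×375 = 660 + 3D
ΔH = Σ(broken) − Σ(formed) = (199 + 4D) − (660 + 3D) = −461 + D
Setting this equal to −52 kJ gives D = 409 kJ/mol.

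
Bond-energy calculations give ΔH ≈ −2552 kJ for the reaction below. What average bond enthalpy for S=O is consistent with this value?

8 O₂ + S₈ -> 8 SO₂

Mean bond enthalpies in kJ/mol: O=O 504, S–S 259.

Let D be the S=O bond energy.
Σ(broken) = 8×504 + 8×259 = 6104
Σ(formed) = 16×D = 16D
ΔH = Σ(broken) − Σ(formed) = (6104) − (16D) = +6104 − 16D
Setting this equal to −2552 kJ gives 16D = 8656, so D = 541 kJ/mol.

D(S=O) ≈ 541 kJ/mol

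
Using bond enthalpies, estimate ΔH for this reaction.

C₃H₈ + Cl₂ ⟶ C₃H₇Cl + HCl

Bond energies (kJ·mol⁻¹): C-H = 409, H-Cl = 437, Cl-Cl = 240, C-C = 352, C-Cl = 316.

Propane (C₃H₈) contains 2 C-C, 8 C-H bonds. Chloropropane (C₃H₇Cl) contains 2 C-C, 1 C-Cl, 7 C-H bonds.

Bonds broken (reactants):
  C-C: 2 × 352 = 704
  C-H: 8 × 409 = 3272
  Cl-Cl: 1 × 240 = 240
  Σ(broken) = 4216 kJ
Bonds formed (products):
  C-C: 2 × 352 = 704
  C-Cl: 1 × 316 = 316
  C-H: 7 × 409 = 2863
  H-Cl: 1 × 437 = 437
  Σ(formed) = 4320 kJ
ΔH = Σ(broken) − Σ(formed) = 4216 − 4320 = −104 kJ

ΔH ≈ −104 kJ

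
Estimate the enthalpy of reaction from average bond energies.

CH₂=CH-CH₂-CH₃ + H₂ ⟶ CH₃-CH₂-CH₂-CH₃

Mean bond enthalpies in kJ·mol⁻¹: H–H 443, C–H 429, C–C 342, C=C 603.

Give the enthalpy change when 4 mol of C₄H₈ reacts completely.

Bonds broken (reactants):
  C–C: 2 × 342 = 684
  C–H: 8 × 429 = 3432
  C=C: 1 × 603 = 603
  H–H: 1 × 443 = 443
  Σ(broken) = 5162 kJ
Bonds formed (products):
  C–C: 3 × 342 = 1026
  C–H: 10 × 429 = 4290
  Σ(formed) = 5316 kJ
ΔH = Σ(broken) − Σ(formed) = 5162 − 5316 = −154 kJ
For 4× the reaction as written: 4 × (−154) = −616 kJ

ΔH = −616 kJ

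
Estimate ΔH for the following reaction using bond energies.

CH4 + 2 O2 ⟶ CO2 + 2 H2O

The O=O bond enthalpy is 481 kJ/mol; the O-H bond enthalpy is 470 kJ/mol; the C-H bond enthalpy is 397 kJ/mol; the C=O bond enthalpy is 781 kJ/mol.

Bonds broken (reactants):
  C-H: 4 × 397 = 1588
  O=O: 2 × 481 = 962
  Σ(broken) = 2550 kJ
Bonds formed (products):
  C=O: 2 × 781 = 1562
  O-H: 4 × 470 = 1880
  Σ(formed) = 3442 kJ
ΔH = Σ(broken) − Σ(formed) = 2550 − 3442 = −892 kJ

ΔH ≈ −892 kJ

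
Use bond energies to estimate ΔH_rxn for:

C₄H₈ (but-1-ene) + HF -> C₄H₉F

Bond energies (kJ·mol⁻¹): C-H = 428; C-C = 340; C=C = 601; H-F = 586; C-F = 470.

Bonds broken (reactants):
  C-C: 2 × 340 = 680
  C-H: 8 × 428 = 3424
  C=C: 1 × 601 = 601
  H-F: 1 × 586 = 586
  Σ(broken) = 5291 kJ
Bonds formed (products):
  C-C: 3 × 340 = 1020
  C-F: 1 × 470 = 470
  C-H: 9 × 428 = 3852
  Σ(formed) = 5342 kJ
ΔH = Σ(broken) − Σ(formed) = 5291 − 5342 = −51 kJ

ΔH ≈ −51 kJ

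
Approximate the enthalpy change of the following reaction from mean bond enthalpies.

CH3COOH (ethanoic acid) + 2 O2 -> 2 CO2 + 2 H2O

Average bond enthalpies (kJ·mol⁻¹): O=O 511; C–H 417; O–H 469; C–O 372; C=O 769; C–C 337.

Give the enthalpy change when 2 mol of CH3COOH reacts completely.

ΔH = −1464 kJ

Bonds broken (reactants):
  C–C: 1 × 337 = 337
  C–H: 3 × 417 = 1251
  C–O: 1 × 372 = 372
  C=O: 1 × 769 = 769
  O–H: 1 × 469 = 469
  O=O: 2 × 511 = 1022
  Σ(broken) = 4220 kJ
Bonds formed (products):
  C=O: 4 × 769 = 3076
  O–H: 4 × 469 = 1876
  Σ(formed) = 4952 kJ
ΔH = Σ(broken) − Σ(formed) = 4220 − 4952 = −732 kJ
For 2× the reaction as written: 2 × (−732) = −1464 kJ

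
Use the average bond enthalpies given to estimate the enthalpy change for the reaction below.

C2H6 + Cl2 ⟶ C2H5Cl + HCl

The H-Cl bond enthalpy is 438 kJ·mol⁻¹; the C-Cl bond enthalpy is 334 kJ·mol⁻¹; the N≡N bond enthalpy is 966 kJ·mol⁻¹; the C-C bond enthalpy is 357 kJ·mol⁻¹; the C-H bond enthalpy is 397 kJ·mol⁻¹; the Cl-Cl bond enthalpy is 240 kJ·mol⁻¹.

ΔH ≈ −135 kJ

Bonds broken (reactants):
  C-C: 1 × 357 = 357
  C-H: 6 × 397 = 2382
  Cl-Cl: 1 × 240 = 240
  Σ(broken) = 2979 kJ
Bonds formed (products):
  C-C: 1 × 357 = 357
  C-Cl: 1 × 334 = 334
  C-H: 5 × 397 = 1985
  H-Cl: 1 × 438 = 438
  Σ(formed) = 3114 kJ
ΔH = Σ(broken) − Σ(formed) = 2979 − 3114 = −135 kJ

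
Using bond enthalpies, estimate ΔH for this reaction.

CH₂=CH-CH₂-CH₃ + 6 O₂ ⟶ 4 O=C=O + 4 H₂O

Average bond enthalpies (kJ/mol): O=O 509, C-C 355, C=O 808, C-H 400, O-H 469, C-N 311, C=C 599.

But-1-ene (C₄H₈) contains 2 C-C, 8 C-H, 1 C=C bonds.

ΔH ≈ −2653 kJ

Bonds broken (reactants):
  C-C: 2 × 355 = 710
  C-H: 8 × 400 = 3200
  C=C: 1 × 599 = 599
  O=O: 6 × 509 = 3054
  Σ(broken) = 7563 kJ
Bonds formed (products):
  C=O: 8 × 808 = 6464
  O-H: 8 × 469 = 3752
  Σ(formed) = 10216 kJ
ΔH = Σ(broken) − Σ(formed) = 7563 − 10216 = −2653 kJ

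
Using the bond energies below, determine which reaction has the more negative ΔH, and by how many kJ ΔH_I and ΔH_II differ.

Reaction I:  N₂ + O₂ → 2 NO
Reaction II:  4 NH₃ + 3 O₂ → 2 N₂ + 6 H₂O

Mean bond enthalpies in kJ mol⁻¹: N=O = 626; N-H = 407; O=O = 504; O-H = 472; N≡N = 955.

Reaction II, by 1385 kJ

Reaction I:
  Bonds broken (reactants):
    N≡N: 1 × 955 = 955
    O=O: 1 × 504 = 504
    Σ(broken) = 1459 kJ
  Bonds formed (products):
    N=O: 2 × 626 = 1252
    Σ(formed) = 1252 kJ
  ΔH_I = 1459 − 1252 = +207 kJ
Reaction II:
  Bonds broken (reactants):
    N-H: 12 × 407 = 4884
    O=O: 3 × 504 = 1512
    Σ(broken) = 6396 kJ
  Bonds formed (products):
    N≡N: 2 × 955 = 1910
    O-H: 12 × 472 = 5664
    Σ(formed) = 7574 kJ
  ΔH_II = 6396 − 7574 = −1178 kJ
ΔH_I − ΔH_II = +1385 kJ, so reaction II has the more negative ΔH; |ΔH_I − ΔH_II| = 1385 kJ.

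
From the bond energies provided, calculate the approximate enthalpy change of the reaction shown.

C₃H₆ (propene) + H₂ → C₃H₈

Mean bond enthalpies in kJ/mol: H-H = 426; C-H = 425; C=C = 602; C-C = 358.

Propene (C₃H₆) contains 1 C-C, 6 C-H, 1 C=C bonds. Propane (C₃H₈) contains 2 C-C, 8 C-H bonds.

Bonds broken (reactants):
  C-C: 1 × 358 = 358
  C-H: 6 × 425 = 2550
  C=C: 1 × 602 = 602
  H-H: 1 × 426 = 426
  Σ(broken) = 3936 kJ
Bonds formed (products):
  C-C: 2 × 358 = 716
  C-H: 8 × 425 = 3400
  Σ(formed) = 4116 kJ
ΔH = Σ(broken) − Σ(formed) = 3936 − 4116 = −180 kJ

ΔH ≈ −180 kJ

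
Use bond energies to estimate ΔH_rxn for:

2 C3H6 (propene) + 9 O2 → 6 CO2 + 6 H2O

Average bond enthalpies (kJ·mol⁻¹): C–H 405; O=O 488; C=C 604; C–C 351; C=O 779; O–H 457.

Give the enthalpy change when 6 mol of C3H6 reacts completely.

ΔH = −11010 kJ

Bonds broken (reactants):
  C–C: 2 × 351 = 702
  C–H: 12 × 405 = 4860
  C=C: 2 × 604 = 1208
  O=O: 9 × 488 = 4392
  Σ(broken) = 11162 kJ
Bonds formed (products):
  C=O: 12 × 779 = 9348
  O–H: 12 × 457 = 5484
  Σ(formed) = 14832 kJ
ΔH = Σ(broken) − Σ(formed) = 11162 − 14832 = −3670 kJ
For 3× the reaction as written: 3 × (−3670) = −11010 kJ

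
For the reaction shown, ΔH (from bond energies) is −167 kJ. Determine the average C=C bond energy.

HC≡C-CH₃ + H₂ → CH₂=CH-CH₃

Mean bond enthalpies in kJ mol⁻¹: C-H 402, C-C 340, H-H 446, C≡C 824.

D(C=C) ≈ 633 kJ/mol

Let D be the C=C bond energy.
Σ(broken) = 1×824 + 1×340 + 4×402 + 1×446 = 3218
Σ(formed) = 1×340 + 6×402 + 1×D = 2752 + D
ΔH = Σ(broken) − Σ(formed) = (3218) − (2752 + D) = +466 − D
Setting this equal to −167 kJ gives D = 633 kJ/mol.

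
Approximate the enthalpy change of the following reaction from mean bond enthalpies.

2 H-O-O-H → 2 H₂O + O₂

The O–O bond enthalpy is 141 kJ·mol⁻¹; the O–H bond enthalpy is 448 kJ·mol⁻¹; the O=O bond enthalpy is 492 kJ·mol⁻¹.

ΔH ≈ −210 kJ

Bonds broken (reactants):
  O–H: 4 × 448 = 1792
  O–O: 2 × 141 = 282
  Σ(broken) = 2074 kJ
Bonds formed (products):
  O–H: 4 × 448 = 1792
  O=O: 1 × 492 = 492
  Σ(formed) = 2284 kJ
ΔH = Σ(broken) − Σ(formed) = 2074 − 2284 = −210 kJ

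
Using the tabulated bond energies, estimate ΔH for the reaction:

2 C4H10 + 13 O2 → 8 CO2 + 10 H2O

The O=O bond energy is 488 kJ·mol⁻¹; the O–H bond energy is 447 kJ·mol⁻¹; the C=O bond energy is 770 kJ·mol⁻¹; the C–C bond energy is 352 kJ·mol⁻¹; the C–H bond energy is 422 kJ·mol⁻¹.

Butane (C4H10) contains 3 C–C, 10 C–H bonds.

ΔH ≈ −4364 kJ

Bonds broken (reactants):
  C–C: 6 × 352 = 2112
  C–H: 20 × 422 = 8440
  O=O: 13 × 488 = 6344
  Σ(broken) = 16896 kJ
Bonds formed (products):
  C=O: 16 × 770 = 12320
  O–H: 20 × 447 = 8940
  Σ(formed) = 21260 kJ
ΔH = Σ(broken) − Σ(formed) = 16896 − 21260 = −4364 kJ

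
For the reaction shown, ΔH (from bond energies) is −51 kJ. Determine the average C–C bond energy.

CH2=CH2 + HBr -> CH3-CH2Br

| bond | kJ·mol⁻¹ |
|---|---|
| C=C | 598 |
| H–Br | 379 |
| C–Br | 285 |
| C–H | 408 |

D(C–C) ≈ 335 kJ/mol

Let D be the C–C bond energy.
Σ(broken) = 4×408 + 1×598 + 1×379 = 2609
Σ(formed) = 1×285 + 1×D + 5×408 = 2325 + D
ΔH = Σ(broken) − Σ(formed) = (2609) − (2325 + D) = +284 − D
Setting this equal to −51 kJ gives D = 335 kJ/mol.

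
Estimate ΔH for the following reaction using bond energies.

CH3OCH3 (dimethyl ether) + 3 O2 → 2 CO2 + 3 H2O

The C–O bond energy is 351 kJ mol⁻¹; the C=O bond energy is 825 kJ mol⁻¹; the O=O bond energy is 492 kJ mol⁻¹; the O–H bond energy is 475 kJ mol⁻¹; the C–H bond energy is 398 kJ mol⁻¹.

Bonds broken (reactants):
  C–H: 6 × 398 = 2388
  C–O: 2 × 351 = 702
  O=O: 3 × 492 = 1476
  Σ(broken) = 4566 kJ
Bonds formed (products):
  C=O: 4 × 825 = 3300
  O–H: 6 × 475 = 2850
  Σ(formed) = 6150 kJ
ΔH = Σ(broken) − Σ(formed) = 4566 − 6150 = −1584 kJ

ΔH ≈ −1584 kJ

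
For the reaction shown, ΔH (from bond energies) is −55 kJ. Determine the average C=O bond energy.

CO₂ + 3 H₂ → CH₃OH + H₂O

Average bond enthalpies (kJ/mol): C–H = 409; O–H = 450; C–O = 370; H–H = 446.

Let D be the C=O bond energy.
Σ(broken) = 2×D + 3×446 = 1338 + 2D
Σ(formed) = 3×409 + 1×370 + 3×450 = 2947
ΔH = Σ(broken) − Σ(formed) = (1338 + 2D) − (2947) = −1609 + 2D
Setting this equal to −55 kJ gives 2D = 1554, so D = 777 kJ/mol.

D(C=O) ≈ 777 kJ/mol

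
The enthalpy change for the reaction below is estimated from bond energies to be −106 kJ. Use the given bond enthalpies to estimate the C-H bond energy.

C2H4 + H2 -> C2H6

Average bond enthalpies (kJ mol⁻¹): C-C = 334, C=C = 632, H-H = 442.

D(C-H) ≈ 423 kJ/mol

Let D be the C-H bond energy.
Σ(broken) = 4×D + 1×632 + 1×442 = 1074 + 4D
Σ(formed) = 1×334 + 6×D = 334 + 6D
ΔH = Σ(broken) − Σ(formed) = (1074 + 4D) − (334 + 6D) = +740 − 2D
Setting this equal to −106 kJ gives 2D = 846, so D = 423 kJ/mol.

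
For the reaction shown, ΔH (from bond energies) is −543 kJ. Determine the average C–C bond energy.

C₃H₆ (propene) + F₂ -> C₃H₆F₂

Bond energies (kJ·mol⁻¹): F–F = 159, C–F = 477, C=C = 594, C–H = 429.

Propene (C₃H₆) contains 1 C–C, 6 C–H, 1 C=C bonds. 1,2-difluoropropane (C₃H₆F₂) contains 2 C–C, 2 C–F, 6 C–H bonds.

D(C–C) ≈ 342 kJ/mol

Let D be the C–C bond energy.
Σ(broken) = 1×D + 6×429 + 1×594 + 1×159 = 3327 + D
Σ(formed) = 2×D + 2×477 + 6×429 = 3528 + 2D
ΔH = Σ(broken) − Σ(formed) = (3327 + D) − (3528 + 2D) = −201 − D
Setting this equal to −543 kJ gives D = 342 kJ/mol.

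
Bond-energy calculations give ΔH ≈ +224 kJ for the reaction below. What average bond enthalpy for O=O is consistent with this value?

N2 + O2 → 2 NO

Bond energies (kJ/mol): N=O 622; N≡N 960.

Let D be the O=O bond energy.
Σ(broken) = 1×960 + 1×D = 960 + D
Σ(formed) = 2×622 = 1244
ΔH = Σ(broken) − Σ(formed) = (960 + D) − (1244) = −284 + D
Setting this equal to +224 kJ gives D = 508 kJ/mol.

D(O=O) ≈ 508 kJ/mol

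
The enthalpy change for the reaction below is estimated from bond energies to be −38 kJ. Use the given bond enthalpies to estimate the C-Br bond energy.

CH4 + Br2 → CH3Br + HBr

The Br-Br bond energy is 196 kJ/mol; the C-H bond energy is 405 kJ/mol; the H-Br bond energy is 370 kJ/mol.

D(C-Br) ≈ 269 kJ/mol

Let D be the C-Br bond energy.
Σ(broken) = 1×196 + 4×405 = 1816
Σ(formed) = 1×D + 3×405 + 1×370 = 1585 + D
ΔH = Σ(broken) − Σ(formed) = (1816) − (1585 + D) = +231 − D
Setting this equal to −38 kJ gives D = 269 kJ/mol.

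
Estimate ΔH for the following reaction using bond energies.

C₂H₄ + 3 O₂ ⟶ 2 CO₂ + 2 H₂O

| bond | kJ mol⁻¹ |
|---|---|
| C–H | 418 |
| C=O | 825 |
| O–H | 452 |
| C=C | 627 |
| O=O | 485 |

ΔH ≈ −1354 kJ

Bonds broken (reactants):
  C–H: 4 × 418 = 1672
  C=C: 1 × 627 = 627
  O=O: 3 × 485 = 1455
  Σ(broken) = 3754 kJ
Bonds formed (products):
  C=O: 4 × 825 = 3300
  O–H: 4 × 452 = 1808
  Σ(formed) = 5108 kJ
ΔH = Σ(broken) − Σ(formed) = 3754 − 5108 = −1354 kJ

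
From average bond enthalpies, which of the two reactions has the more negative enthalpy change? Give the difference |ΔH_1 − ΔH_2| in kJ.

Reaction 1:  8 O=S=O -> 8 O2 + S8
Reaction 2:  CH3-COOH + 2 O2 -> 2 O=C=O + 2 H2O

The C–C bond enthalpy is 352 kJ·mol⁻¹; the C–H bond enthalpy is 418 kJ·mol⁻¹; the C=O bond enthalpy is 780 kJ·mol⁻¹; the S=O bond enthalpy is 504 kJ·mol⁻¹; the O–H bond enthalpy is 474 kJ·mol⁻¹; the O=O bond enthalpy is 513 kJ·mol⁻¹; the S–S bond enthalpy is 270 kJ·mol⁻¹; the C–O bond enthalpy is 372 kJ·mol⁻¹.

Reaction 2, by 2558 kJ

Reaction 1:
  Bonds broken (reactants):
    S=O: 16 × 504 = 8064
    Σ(broken) = 8064 kJ
  Bonds formed (products):
    O=O: 8 × 513 = 4104
    S–S: 8 × 270 = 2160
    Σ(formed) = 6264 kJ
  ΔH_1 = 8064 − 6264 = +1800 kJ
Reaction 2:
  Bonds broken (reactants):
    C–C: 1 × 352 = 352
    C–H: 3 × 418 = 1254
    C–O: 1 × 372 = 372
    C=O: 1 × 780 = 780
    O–H: 1 × 474 = 474
    O=O: 2 × 513 = 1026
    Σ(broken) = 4258 kJ
  Bonds formed (products):
    C=O: 4 × 780 = 3120
    O–H: 4 × 474 = 1896
    Σ(formed) = 5016 kJ
  ΔH_2 = 4258 − 5016 = −758 kJ
ΔH_1 − ΔH_2 = +2558 kJ, so reaction 2 has the more negative ΔH; |ΔH_1 − ΔH_2| = 2558 kJ.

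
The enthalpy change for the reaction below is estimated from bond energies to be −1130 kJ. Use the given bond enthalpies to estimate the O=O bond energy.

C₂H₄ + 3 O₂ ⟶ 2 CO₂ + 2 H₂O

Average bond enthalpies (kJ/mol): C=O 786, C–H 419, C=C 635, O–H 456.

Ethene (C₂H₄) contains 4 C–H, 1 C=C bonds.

Let D be the O=O bond energy.
Σ(broken) = 4×419 + 1×635 + 3×D = 2311 + 3D
Σ(formed) = 4×786 + 4×456 = 4968
ΔH = Σ(broken) − Σ(formed) = (2311 + 3D) − (4968) = −2657 + 3D
Setting this equal to −1130 kJ gives 3D = 1527, so D = 509 kJ/mol.

D(O=O) ≈ 509 kJ/mol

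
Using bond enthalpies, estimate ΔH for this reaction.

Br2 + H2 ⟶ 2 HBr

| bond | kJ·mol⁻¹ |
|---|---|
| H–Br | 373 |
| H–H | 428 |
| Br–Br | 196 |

ΔH ≈ −122 kJ

Bonds broken (reactants):
  Br–Br: 1 × 196 = 196
  H–H: 1 × 428 = 428
  Σ(broken) = 624 kJ
Bonds formed (products):
  H–Br: 2 × 373 = 746
  Σ(formed) = 746 kJ
ΔH = Σ(broken) − Σ(formed) = 624 − 746 = −122 kJ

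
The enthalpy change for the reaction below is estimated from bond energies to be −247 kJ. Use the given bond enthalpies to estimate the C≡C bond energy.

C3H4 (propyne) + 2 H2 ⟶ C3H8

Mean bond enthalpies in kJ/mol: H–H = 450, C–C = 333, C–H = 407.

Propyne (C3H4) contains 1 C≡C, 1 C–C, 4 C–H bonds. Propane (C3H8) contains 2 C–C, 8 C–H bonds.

D(C≡C) ≈ 814 kJ/mol

Let D be the C≡C bond energy.
Σ(broken) = 1×D + 1×333 + 4×407 + 2×450 = 2861 + D
Σ(formed) = 2×333 + 8×407 = 3922
ΔH = Σ(broken) − Σ(formed) = (2861 + D) − (3922) = −1061 + D
Setting this equal to −247 kJ gives D = 814 kJ/mol.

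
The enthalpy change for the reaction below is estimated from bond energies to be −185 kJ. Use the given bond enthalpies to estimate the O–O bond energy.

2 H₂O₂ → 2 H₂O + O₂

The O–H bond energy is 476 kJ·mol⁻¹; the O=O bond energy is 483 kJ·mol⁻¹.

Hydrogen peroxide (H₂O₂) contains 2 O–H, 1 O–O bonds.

Let D be the O–O bond energy.
Σ(broken) = 4×476 + 2×D = 1904 + 2D
Σ(formed) = 4×476 + 1×483 = 2387
ΔH = Σ(broken) − Σ(formed) = (1904 + 2D) − (2387) = −483 + 2D
Setting this equal to −185 kJ gives 2D = 298, so D = 149 kJ/mol.

D(O–O) ≈ 149 kJ/mol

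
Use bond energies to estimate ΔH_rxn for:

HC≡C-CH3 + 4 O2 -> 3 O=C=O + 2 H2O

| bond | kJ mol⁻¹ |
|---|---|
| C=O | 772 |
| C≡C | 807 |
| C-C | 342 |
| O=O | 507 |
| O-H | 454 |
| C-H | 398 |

ΔH ≈ −1679 kJ

Bonds broken (reactants):
  C≡C: 1 × 807 = 807
  C-C: 1 × 342 = 342
  C-H: 4 × 398 = 1592
  O=O: 4 × 507 = 2028
  Σ(broken) = 4769 kJ
Bonds formed (products):
  C=O: 6 × 772 = 4632
  O-H: 4 × 454 = 1816
  Σ(formed) = 6448 kJ
ΔH = Σ(broken) − Σ(formed) = 4769 − 6448 = −1679 kJ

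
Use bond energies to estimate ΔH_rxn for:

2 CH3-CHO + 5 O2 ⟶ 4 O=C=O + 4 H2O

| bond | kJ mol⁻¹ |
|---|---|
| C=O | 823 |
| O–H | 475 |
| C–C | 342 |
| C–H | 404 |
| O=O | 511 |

ΔH ≈ −2267 kJ

Bonds broken (reactants):
  C–C: 2 × 342 = 684
  C–H: 8 × 404 = 3232
  C=O: 2 × 823 = 1646
  O=O: 5 × 511 = 2555
  Σ(broken) = 8117 kJ
Bonds formed (products):
  C=O: 8 × 823 = 6584
  O–H: 8 × 475 = 3800
  Σ(formed) = 10384 kJ
ΔH = Σ(broken) − Σ(formed) = 8117 − 10384 = −2267 kJ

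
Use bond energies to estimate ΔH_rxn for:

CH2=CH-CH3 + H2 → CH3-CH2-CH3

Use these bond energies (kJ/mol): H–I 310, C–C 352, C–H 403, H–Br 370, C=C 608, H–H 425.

Bonds broken (reactants):
  C–C: 1 × 352 = 352
  C–H: 6 × 403 = 2418
  C=C: 1 × 608 = 608
  H–H: 1 × 425 = 425
  Σ(broken) = 3803 kJ
Bonds formed (products):
  C–C: 2 × 352 = 704
  C–H: 8 × 403 = 3224
  Σ(formed) = 3928 kJ
ΔH = Σ(broken) − Σ(formed) = 3803 − 3928 = −125 kJ

ΔH ≈ −125 kJ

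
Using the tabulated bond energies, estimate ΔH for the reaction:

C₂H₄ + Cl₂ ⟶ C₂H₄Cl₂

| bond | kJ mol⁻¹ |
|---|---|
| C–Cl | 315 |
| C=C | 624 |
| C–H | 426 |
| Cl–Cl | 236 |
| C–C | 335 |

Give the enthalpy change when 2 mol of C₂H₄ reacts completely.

ΔH = −210 kJ

Bonds broken (reactants):
  C–H: 4 × 426 = 1704
  C=C: 1 × 624 = 624
  Cl–Cl: 1 × 236 = 236
  Σ(broken) = 2564 kJ
Bonds formed (products):
  C–C: 1 × 335 = 335
  C–Cl: 2 × 315 = 630
  C–H: 4 × 426 = 1704
  Σ(formed) = 2669 kJ
ΔH = Σ(broken) − Σ(formed) = 2564 − 2669 = −105 kJ
For 2× the reaction as written: 2 × (−105) = −210 kJ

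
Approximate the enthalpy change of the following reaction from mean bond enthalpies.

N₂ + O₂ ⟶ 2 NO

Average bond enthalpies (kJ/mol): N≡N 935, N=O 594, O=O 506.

ΔH ≈ +253 kJ

Bonds broken (reactants):
  N≡N: 1 × 935 = 935
  O=O: 1 × 506 = 506
  Σ(broken) = 1441 kJ
Bonds formed (products):
  N=O: 2 × 594 = 1188
  Σ(formed) = 1188 kJ
ΔH = Σ(broken) − Σ(formed) = 1441 − 1188 = +253 kJ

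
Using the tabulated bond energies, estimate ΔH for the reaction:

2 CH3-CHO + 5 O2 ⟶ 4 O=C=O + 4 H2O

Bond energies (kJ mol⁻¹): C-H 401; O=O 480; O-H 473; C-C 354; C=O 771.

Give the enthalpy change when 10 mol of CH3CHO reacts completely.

Bonds broken (reactants):
  C-C: 2 × 354 = 708
  C-H: 8 × 401 = 3208
  C=O: 2 × 771 = 1542
  O=O: 5 × 480 = 2400
  Σ(broken) = 7858 kJ
Bonds formed (products):
  C=O: 8 × 771 = 6168
  O-H: 8 × 473 = 3784
  Σ(formed) = 9952 kJ
ΔH = Σ(broken) − Σ(formed) = 7858 − 9952 = −2094 kJ
For 5× the reaction as written: 5 × (−2094) = −10470 kJ

ΔH = −10470 kJ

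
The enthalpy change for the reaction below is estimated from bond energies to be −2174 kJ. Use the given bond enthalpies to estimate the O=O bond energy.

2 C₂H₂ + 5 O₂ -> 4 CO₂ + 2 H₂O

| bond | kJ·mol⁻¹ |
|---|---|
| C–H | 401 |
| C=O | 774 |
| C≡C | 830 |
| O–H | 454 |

Let D be the O=O bond energy.
Σ(broken) = 2×830 + 4×401 + 5×D = 3264 + 5D
Σ(formed) = 8×774 + 4×454 = 8008
ΔH = Σ(broken) − Σ(formed) = (3264 + 5D) − (8008) = −4744 + 5D
Setting this equal to −2174 kJ gives 5D = 2570, so D = 514 kJ/mol.

D(O=O) ≈ 514 kJ/mol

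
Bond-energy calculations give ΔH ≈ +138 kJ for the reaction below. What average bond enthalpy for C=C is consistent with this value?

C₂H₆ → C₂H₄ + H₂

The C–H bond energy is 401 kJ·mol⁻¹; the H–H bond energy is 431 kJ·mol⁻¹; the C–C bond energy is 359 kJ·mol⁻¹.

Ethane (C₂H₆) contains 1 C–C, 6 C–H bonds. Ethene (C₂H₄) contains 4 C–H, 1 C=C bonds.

D(C=C) ≈ 592 kJ/mol

Let D be the C=C bond energy.
Σ(broken) = 1×359 + 6×401 = 2765
Σ(formed) = 4×401 + 1×D + 1×431 = 2035 + D
ΔH = Σ(broken) − Σ(formed) = (2765) − (2035 + D) = +730 − D
Setting this equal to +138 kJ gives D = 592 kJ/mol.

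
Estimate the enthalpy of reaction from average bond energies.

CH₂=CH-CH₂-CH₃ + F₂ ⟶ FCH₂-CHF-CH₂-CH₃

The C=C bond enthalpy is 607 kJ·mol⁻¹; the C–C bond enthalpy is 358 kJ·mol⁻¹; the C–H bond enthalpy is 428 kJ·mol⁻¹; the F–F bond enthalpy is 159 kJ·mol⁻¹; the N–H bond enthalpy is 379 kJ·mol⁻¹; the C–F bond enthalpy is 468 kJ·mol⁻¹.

ΔH ≈ −528 kJ

Bonds broken (reactants):
  C–C: 2 × 358 = 716
  C–H: 8 × 428 = 3424
  C=C: 1 × 607 = 607
  F–F: 1 × 159 = 159
  Σ(broken) = 4906 kJ
Bonds formed (products):
  C–C: 3 × 358 = 1074
  C–F: 2 × 468 = 936
  C–H: 8 × 428 = 3424
  Σ(formed) = 5434 kJ
ΔH = Σ(broken) − Σ(formed) = 4906 − 5434 = −528 kJ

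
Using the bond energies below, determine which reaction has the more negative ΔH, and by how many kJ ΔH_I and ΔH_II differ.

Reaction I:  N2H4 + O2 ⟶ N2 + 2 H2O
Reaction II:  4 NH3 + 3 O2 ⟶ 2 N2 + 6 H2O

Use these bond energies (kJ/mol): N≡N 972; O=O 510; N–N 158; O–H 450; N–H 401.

Reaction II, by 502 kJ

Reaction I:
  Bonds broken (reactants):
    N–H: 4 × 401 = 1604
    N–N: 1 × 158 = 158
    O=O: 1 × 510 = 510
    Σ(broken) = 2272 kJ
  Bonds formed (products):
    N≡N: 1 × 972 = 972
    O–H: 4 × 450 = 1800
    Σ(formed) = 2772 kJ
  ΔH_I = 2272 − 2772 = −500 kJ
Reaction II:
  Bonds broken (reactants):
    N–H: 12 × 401 = 4812
    O=O: 3 × 510 = 1530
    Σ(broken) = 6342 kJ
  Bonds formed (products):
    N≡N: 2 × 972 = 1944
    O–H: 12 × 450 = 5400
    Σ(formed) = 7344 kJ
  ΔH_II = 6342 − 7344 = −1002 kJ
ΔH_I − ΔH_II = +502 kJ, so reaction II has the more negative ΔH; |ΔH_I − ΔH_II| = 502 kJ.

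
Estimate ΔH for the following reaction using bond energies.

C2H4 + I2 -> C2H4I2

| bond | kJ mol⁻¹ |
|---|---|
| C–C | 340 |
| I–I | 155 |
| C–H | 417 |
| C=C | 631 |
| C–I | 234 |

ΔH ≈ −22 kJ

Bonds broken (reactants):
  C–H: 4 × 417 = 1668
  C=C: 1 × 631 = 631
  I–I: 1 × 155 = 155
  Σ(broken) = 2454 kJ
Bonds formed (products):
  C–C: 1 × 340 = 340
  C–H: 4 × 417 = 1668
  C–I: 2 × 234 = 468
  Σ(formed) = 2476 kJ
ΔH = Σ(broken) − Σ(formed) = 2454 − 2476 = −22 kJ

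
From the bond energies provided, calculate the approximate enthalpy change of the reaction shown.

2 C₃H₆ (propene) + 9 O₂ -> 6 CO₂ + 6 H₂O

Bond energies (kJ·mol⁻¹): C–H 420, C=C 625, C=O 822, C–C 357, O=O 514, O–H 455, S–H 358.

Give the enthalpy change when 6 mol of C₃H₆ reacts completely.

Bonds broken (reactants):
  C–C: 2 × 357 = 714
  C–H: 12 × 420 = 5040
  C=C: 2 × 625 = 1250
  O=O: 9 × 514 = 4626
  Σ(broken) = 11630 kJ
Bonds formed (products):
  C=O: 12 × 822 = 9864
  O–H: 12 × 455 = 5460
  Σ(formed) = 15324 kJ
ΔH = Σ(broken) − Σ(formed) = 11630 − 15324 = −3694 kJ
For 3× the reaction as written: 3 × (−3694) = −11082 kJ

ΔH = −11082 kJ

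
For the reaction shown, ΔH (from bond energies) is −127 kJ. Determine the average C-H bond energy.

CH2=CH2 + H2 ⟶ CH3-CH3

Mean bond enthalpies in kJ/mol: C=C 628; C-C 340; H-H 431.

D(C-H) ≈ 423 kJ/mol

Let D be the C-H bond energy.
Σ(broken) = 4×D + 1×628 + 1×431 = 1059 + 4D
Σ(formed) = 1×340 + 6×D = 340 + 6D
ΔH = Σ(broken) − Σ(formed) = (1059 + 4D) − (340 + 6D) = +719 − 2D
Setting this equal to −127 kJ gives 2D = 846, so D = 423 kJ/mol.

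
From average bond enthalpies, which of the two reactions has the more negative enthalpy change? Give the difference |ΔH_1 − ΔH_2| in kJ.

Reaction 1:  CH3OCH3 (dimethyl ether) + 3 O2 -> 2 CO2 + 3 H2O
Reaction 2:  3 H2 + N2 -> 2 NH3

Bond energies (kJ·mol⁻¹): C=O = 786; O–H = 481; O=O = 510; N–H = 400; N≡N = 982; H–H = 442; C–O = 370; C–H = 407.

Reaction 1, by 1226 kJ

Reaction 1:
  Bonds broken (reactants):
    C–H: 6 × 407 = 2442
    C–O: 2 × 370 = 740
    O=O: 3 × 510 = 1530
    Σ(broken) = 4712 kJ
  Bonds formed (products):
    C=O: 4 × 786 = 3144
    O–H: 6 × 481 = 2886
    Σ(formed) = 6030 kJ
  ΔH_1 = 4712 − 6030 = −1318 kJ
Reaction 2:
  Bonds broken (reactants):
    H–H: 3 × 442 = 1326
    N≡N: 1 × 982 = 982
    Σ(broken) = 2308 kJ
  Bonds formed (products):
    N–H: 6 × 400 = 2400
    Σ(formed) = 2400 kJ
  ΔH_2 = 2308 − 2400 = −92 kJ
ΔH_1 − ΔH_2 = −1226 kJ, so reaction 1 has the more negative ΔH; |ΔH_1 − ΔH_2| = 1226 kJ.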